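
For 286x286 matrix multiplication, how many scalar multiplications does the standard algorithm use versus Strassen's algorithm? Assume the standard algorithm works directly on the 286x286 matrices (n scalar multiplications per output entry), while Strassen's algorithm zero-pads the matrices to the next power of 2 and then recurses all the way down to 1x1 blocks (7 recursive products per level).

Matrix multiplication for 286x286 matrices:

Strassen's algorithm requires power-of-2 dimensions. Pad 286x286 to 512x512 (next power of 2).

Standard algorithm: 286^3 = 23393656 multiplications
Strassen's algorithm: 7^(log2(512)) = 7^9 = 40353607 multiplications
Difference: 23393656 - 40353607 = -16959951 (Strassen uses MORE here due to padding overhead — for small or just-over-power-of-2 n, padding can outweigh the per-level savings)

Standard: 23393656 multiplications (286^3). Strassen: 40353607 multiplications (7^9, after padding to 512x512). Strassen reduces 8 recursive multiplications to 7 at each level.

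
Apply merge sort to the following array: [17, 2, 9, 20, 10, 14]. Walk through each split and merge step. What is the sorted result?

Merge sort trace:

Split: [17, 2, 9, 20, 10, 14] -> [17, 2, 9] and [20, 10, 14]
  Split: [17, 2, 9] -> [17] and [2, 9]
    Split: [2, 9] -> [2] and [9]
    Merge: [2] + [9] -> [2, 9]
  Merge: [17] + [2, 9] -> [2, 9, 17]
  Split: [20, 10, 14] -> [20] and [10, 14]
    Split: [10, 14] -> [10] and [14]
    Merge: [10] + [14] -> [10, 14]
  Merge: [20] + [10, 14] -> [10, 14, 20]
Merge: [2, 9, 17] + [10, 14, 20] -> [2, 9, 10, 14, 17, 20]

Final sorted array: [2, 9, 10, 14, 17, 20]

The merge sort proceeds by recursively splitting the array and merging sorted halves.
After all merges, the sorted array is [2, 9, 10, 14, 17, 20].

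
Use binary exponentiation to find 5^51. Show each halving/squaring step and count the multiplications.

Computing 5^51 by squaring (build up from 5^1; each line after the first costs one multiplication):

5^1 = 5
5^2 = (5^1)^2 = 5^2 = 25
5^3 = 5 * 5^2 = 5 * 25 = 125
5^6 = (5^3)^2 = 125^2 = 15625
5^12 = (5^6)^2 = 15625^2 = 244140625
5^24 = (5^12)^2 = 244140625^2 = 59604644775390625
5^25 = 5 * 5^24 = 5 * 59604644775390625 = 298023223876953125
5^50 = (5^25)^2 = 298023223876953125^2 = 88817841970012523233890533447265625
5^51 = 5 * 5^50 = 5 * 88817841970012523233890533447265625 = 444089209850062616169452667236328125

Result: 444089209850062616169452667236328125
Multiplications needed: 8 (8 lines after 5^1)

5^51 = 444089209850062616169452667236328125. Using exponentiation by squaring, this requires 8 multiplications. The key idea: if the exponent is even, square the half-power; if odd, multiply by the base once.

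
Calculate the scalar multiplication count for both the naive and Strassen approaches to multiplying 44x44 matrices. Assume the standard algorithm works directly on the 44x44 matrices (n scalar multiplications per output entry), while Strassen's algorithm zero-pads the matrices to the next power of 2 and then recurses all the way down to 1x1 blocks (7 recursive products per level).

Matrix multiplication for 44x44 matrices:

Strassen's algorithm requires power-of-2 dimensions. Pad 44x44 to 64x64 (next power of 2).

Standard algorithm: 44^3 = 85184 multiplications
Strassen's algorithm: 7^(log2(64)) = 7^6 = 117649 multiplications
Difference: 85184 - 117649 = -32465 (Strassen uses MORE here due to padding overhead — for small or just-over-power-of-2 n, padding can outweigh the per-level savings)

Standard: 85184 multiplications (44^3). Strassen: 117649 multiplications (7^6, after padding to 64x64). Strassen reduces 8 recursive multiplications to 7 at each level.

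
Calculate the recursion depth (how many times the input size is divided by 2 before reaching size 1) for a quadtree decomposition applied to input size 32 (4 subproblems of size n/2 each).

For divide and conquer with division factor 2:

Problem sizes at each level:
Level 0: 32
Level 1: 16
Level 2: 8
Level 3: 4
Level 4: 2
Level 5: 1

The root is level 0 and the size-1 base case is level 5 (the tree spans levels 0 through 5, i.e. 6 levels counting the root), so the depth is the number of divisions: log_2(32) = 5

The recursion tree depth is log_2(32) = 5. At each level, the problem size is divided by 2, so it takes 5 divisions to reduce to a base case of size 1. The algorithm makes 4 recursive calls at each level.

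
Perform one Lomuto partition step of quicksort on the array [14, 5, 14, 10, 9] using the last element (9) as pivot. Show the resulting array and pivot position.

Lomuto partition with pivot = 9:

Initial array: [14, 5, 14, 10, 9]

arr[0]=14 > 9: no swap
arr[1]=5 <= 9: swap with position 0, array becomes [5, 14, 14, 10, 9]
arr[2]=14 > 9: no swap
arr[3]=10 > 9: no swap

Place pivot at position 1: [5, 9, 14, 10, 14]
Pivot position: 1

After partitioning with pivot 9, the array becomes [5, 9, 14, 10, 14]. The pivot is placed at index 1. All elements to the left of the pivot are <= 9, and all elements to the right are > 9.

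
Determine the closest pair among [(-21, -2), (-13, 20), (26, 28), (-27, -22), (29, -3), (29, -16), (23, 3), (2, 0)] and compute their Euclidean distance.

Computing all pairwise distances among 8 points:

d((-21, -2), (-13, 20)) = 23.4094
d((-21, -2), (26, 28)) = 55.7584
d((-21, -2), (-27, -22)) = 20.8806
d((-21, -2), (29, -3)) = 50.01
d((-21, -2), (29, -16)) = 51.923
d((-21, -2), (23, 3)) = 44.2832
d((-21, -2), (2, 0)) = 23.0868
d((-13, 20), (26, 28)) = 39.8121
d((-13, 20), (-27, -22)) = 44.2719
d((-13, 20), (29, -3)) = 47.8853
d((-13, 20), (29, -16)) = 55.3173
d((-13, 20), (23, 3)) = 39.8121
d((-13, 20), (2, 0)) = 25.0
d((26, 28), (-27, -22)) = 72.8629
d((26, 28), (29, -3)) = 31.1448
d((26, 28), (29, -16)) = 44.1022
d((26, 28), (23, 3)) = 25.1794
d((26, 28), (2, 0)) = 36.8782
d((-27, -22), (29, -3)) = 59.1354
d((-27, -22), (29, -16)) = 56.3205
d((-27, -22), (23, 3)) = 55.9017
d((-27, -22), (2, 0)) = 36.4005
d((29, -3), (29, -16)) = 13.0
d((29, -3), (23, 3)) = 8.4853 <-- minimum
d((29, -3), (2, 0)) = 27.1662
d((29, -16), (23, 3)) = 19.9249
d((29, -16), (2, 0)) = 31.3847
d((23, 3), (2, 0)) = 21.2132

Closest pair: (29, -3) and (23, 3) with distance 8.4853

The closest pair is (29, -3) and (23, 3) with Euclidean distance 8.4853. For 8 points, brute-force pairwise comparison is shown above. For large n, the divide-and-conquer algorithm (sort by x, recurse on halves, check the dividing strip) achieves O(n log n).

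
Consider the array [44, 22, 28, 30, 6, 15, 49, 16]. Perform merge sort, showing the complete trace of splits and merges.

Merge sort trace:

Split: [44, 22, 28, 30, 6, 15, 49, 16] -> [44, 22, 28, 30] and [6, 15, 49, 16]
  Split: [44, 22, 28, 30] -> [44, 22] and [28, 30]
    Split: [44, 22] -> [44] and [22]
    Merge: [44] + [22] -> [22, 44]
    Split: [28, 30] -> [28] and [30]
    Merge: [28] + [30] -> [28, 30]
  Merge: [22, 44] + [28, 30] -> [22, 28, 30, 44]
  Split: [6, 15, 49, 16] -> [6, 15] and [49, 16]
    Split: [6, 15] -> [6] and [15]
    Merge: [6] + [15] -> [6, 15]
    Split: [49, 16] -> [49] and [16]
    Merge: [49] + [16] -> [16, 49]
  Merge: [6, 15] + [16, 49] -> [6, 15, 16, 49]
Merge: [22, 28, 30, 44] + [6, 15, 16, 49] -> [6, 15, 16, 22, 28, 30, 44, 49]

Final sorted array: [6, 15, 16, 22, 28, 30, 44, 49]

The merge sort proceeds by recursively splitting the array and merging sorted halves.
After all merges, the sorted array is [6, 15, 16, 22, 28, 30, 44, 49].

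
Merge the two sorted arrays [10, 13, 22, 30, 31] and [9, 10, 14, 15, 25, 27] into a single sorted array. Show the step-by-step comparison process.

Merging process:

Compare 10 vs 9: take 9 from right. Merged: [9]
Compare 10 vs 10: take 10 from left. Merged: [9, 10]
Compare 13 vs 10: take 10 from right. Merged: [9, 10, 10]
Compare 13 vs 14: take 13 from left. Merged: [9, 10, 10, 13]
Compare 22 vs 14: take 14 from right. Merged: [9, 10, 10, 13, 14]
Compare 22 vs 15: take 15 from right. Merged: [9, 10, 10, 13, 14, 15]
Compare 22 vs 25: take 22 from left. Merged: [9, 10, 10, 13, 14, 15, 22]
Compare 30 vs 25: take 25 from right. Merged: [9, 10, 10, 13, 14, 15, 22, 25]
Compare 30 vs 27: take 27 from right. Merged: [9, 10, 10, 13, 14, 15, 22, 25, 27]
Append remaining from left: [30, 31]. Merged: [9, 10, 10, 13, 14, 15, 22, 25, 27, 30, 31]

Final merged array: [9, 10, 10, 13, 14, 15, 22, 25, 27, 30, 31]
Total comparisons: 9

The merged array is [9, 10, 10, 13, 14, 15, 22, 25, 27, 30, 31], requiring 9 comparisons. The merge step runs in O(n) time where n is the total number of elements.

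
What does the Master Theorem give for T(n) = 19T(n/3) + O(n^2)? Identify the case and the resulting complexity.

Master Theorem for T(n) = 19T(n/3) + O(n^2):

a = 19, b = 3, c = 2
log_b(a) = log_3(19) = 2.6801

Case 1: c = 2 < log_3(19) = 2.6801
T(n) = O(n^(log_3 19))

For T(n) = 19T(n/3) + O(n^2): log_3(19) = 2.6801. This is Case 1 of the Master Theorem (c < log_b(a), work dominated by leaves), giving O(n^(log_3 19)).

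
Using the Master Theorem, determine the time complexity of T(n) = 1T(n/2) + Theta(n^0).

Master Theorem for T(n) = 1T(n/2) + O(n^0):

a = 1, b = 2, c = 0
log_b(a) = log_2(1) = 0.0000

Case 2: c = 0 = log_2(1) = 0.0000
T(n) = O(n^0 log n) = O(log n)

For T(n) = 1T(n/2) + O(n^0): log_2(1) = 0.0000. This is Case 2 of the Master Theorem (c = log_b(a), equal work at all levels), giving O(log n).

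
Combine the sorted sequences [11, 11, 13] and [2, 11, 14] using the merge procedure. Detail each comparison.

Merging process:

Compare 11 vs 2: take 2 from right. Merged: [2]
Compare 11 vs 11: take 11 from left. Merged: [2, 11]
Compare 11 vs 11: take 11 from left. Merged: [2, 11, 11]
Compare 13 vs 11: take 11 from right. Merged: [2, 11, 11, 11]
Compare 13 vs 14: take 13 from left. Merged: [2, 11, 11, 11, 13]
Append remaining from right: [14]. Merged: [2, 11, 11, 11, 13, 14]

Final merged array: [2, 11, 11, 11, 13, 14]
Total comparisons: 5

The merged array is [2, 11, 11, 11, 13, 14], requiring 5 comparisons. The merge step runs in O(n) time where n is the total number of elements.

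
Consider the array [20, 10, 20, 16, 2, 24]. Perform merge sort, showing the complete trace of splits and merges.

Merge sort trace:

Split: [20, 10, 20, 16, 2, 24] -> [20, 10, 20] and [16, 2, 24]
  Split: [20, 10, 20] -> [20] and [10, 20]
    Split: [10, 20] -> [10] and [20]
    Merge: [10] + [20] -> [10, 20]
  Merge: [20] + [10, 20] -> [10, 20, 20]
  Split: [16, 2, 24] -> [16] and [2, 24]
    Split: [2, 24] -> [2] and [24]
    Merge: [2] + [24] -> [2, 24]
  Merge: [16] + [2, 24] -> [2, 16, 24]
Merge: [10, 20, 20] + [2, 16, 24] -> [2, 10, 16, 20, 20, 24]

Final sorted array: [2, 10, 16, 20, 20, 24]

The merge sort proceeds by recursively splitting the array and merging sorted halves.
After all merges, the sorted array is [2, 10, 16, 20, 20, 24].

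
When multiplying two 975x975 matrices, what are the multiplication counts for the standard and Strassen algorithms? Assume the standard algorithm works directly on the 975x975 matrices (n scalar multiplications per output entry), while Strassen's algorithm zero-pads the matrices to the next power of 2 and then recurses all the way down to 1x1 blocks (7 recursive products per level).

Matrix multiplication for 975x975 matrices:

Strassen's algorithm requires power-of-2 dimensions. Pad 975x975 to 1024x1024 (next power of 2).

Standard algorithm: 975^3 = 926859375 multiplications
Strassen's algorithm: 7^(log2(1024)) = 7^10 = 282475249 multiplications
Savings: 926859375 - 282475249 = 644384126 multiplications

Standard: 926859375 multiplications (975^3). Strassen: 282475249 multiplications (7^10, after padding to 1024x1024). Strassen reduces 8 recursive multiplications to 7 at each level.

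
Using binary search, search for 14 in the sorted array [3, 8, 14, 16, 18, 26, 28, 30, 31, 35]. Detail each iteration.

Binary search for 14 in [3, 8, 14, 16, 18, 26, 28, 30, 31, 35]:

lo=0, hi=9, mid=4, arr[mid]=18 -> 18 > 14, search left half
lo=0, hi=3, mid=1, arr[mid]=8 -> 8 < 14, search right half
lo=2, hi=3, mid=2, arr[mid]=14 -> Found target at index 2!

Binary search finds 14 at index 2 after 3 comparisons. The search repeatedly halves the search space by comparing with the middle element.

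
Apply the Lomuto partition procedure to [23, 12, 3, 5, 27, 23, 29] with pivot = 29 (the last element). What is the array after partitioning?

Lomuto partition with pivot = 29:

Initial array: [23, 12, 3, 5, 27, 23, 29]

arr[0]=23 <= 29: swap with position 0, array becomes [23, 12, 3, 5, 27, 23, 29]
arr[1]=12 <= 29: swap with position 1, array becomes [23, 12, 3, 5, 27, 23, 29]
arr[2]=3 <= 29: swap with position 2, array becomes [23, 12, 3, 5, 27, 23, 29]
arr[3]=5 <= 29: swap with position 3, array becomes [23, 12, 3, 5, 27, 23, 29]
arr[4]=27 <= 29: swap with position 4, array becomes [23, 12, 3, 5, 27, 23, 29]
arr[5]=23 <= 29: swap with position 5, array becomes [23, 12, 3, 5, 27, 23, 29]

Place pivot at position 6: [23, 12, 3, 5, 27, 23, 29]
Pivot position: 6

After partitioning with pivot 29, the array becomes [23, 12, 3, 5, 27, 23, 29]. The pivot is placed at index 6. All elements to the left of the pivot are <= 29, and all elements to the right are > 29.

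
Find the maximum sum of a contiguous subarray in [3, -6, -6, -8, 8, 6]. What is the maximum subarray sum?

Using Kadane's algorithm on [3, -6, -6, -8, 8, 6]:

Scanning through the array:
Position 1 (value -6): max_ending_here = -3, max_so_far = 3
Position 2 (value -6): max_ending_here = -6, max_so_far = 3
Position 3 (value -8): max_ending_here = -8, max_so_far = 3
Position 4 (value 8): max_ending_here = 8, max_so_far = 8
Position 5 (value 6): max_ending_here = 14, max_so_far = 14

Maximum subarray: [8, 6]
Maximum sum: 14

The maximum subarray is [8, 6] with sum 14. This subarray runs from index 4 to index 5.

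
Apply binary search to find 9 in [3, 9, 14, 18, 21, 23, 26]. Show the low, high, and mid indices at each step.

Binary search for 9 in [3, 9, 14, 18, 21, 23, 26]:

lo=0, hi=6, mid=3, arr[mid]=18 -> 18 > 9, search left half
lo=0, hi=2, mid=1, arr[mid]=9 -> Found target at index 1!

Binary search finds 9 at index 1 after 2 comparisons. The search repeatedly halves the search space by comparing with the middle element.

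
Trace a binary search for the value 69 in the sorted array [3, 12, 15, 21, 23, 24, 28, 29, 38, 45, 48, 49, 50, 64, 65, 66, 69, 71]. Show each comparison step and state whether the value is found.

Binary search for 69 in [3, 12, 15, 21, 23, 24, 28, 29, 38, 45, 48, 49, 50, 64, 65, 66, 69, 71]:

lo=0, hi=17, mid=8, arr[mid]=38 -> 38 < 69, search right half
lo=9, hi=17, mid=13, arr[mid]=64 -> 64 < 69, search right half
lo=14, hi=17, mid=15, arr[mid]=66 -> 66 < 69, search right half
lo=16, hi=17, mid=16, arr[mid]=69 -> Found target at index 16!

Binary search finds 69 at index 16 after 4 comparisons. The search repeatedly halves the search space by comparing with the middle element.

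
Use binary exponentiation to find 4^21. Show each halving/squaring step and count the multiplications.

Computing 4^21 by squaring (build up from 4^1; each line after the first costs one multiplication):

4^1 = 4
4^2 = (4^1)^2 = 4^2 = 16
4^4 = (4^2)^2 = 16^2 = 256
4^5 = 4 * 4^4 = 4 * 256 = 1024
4^10 = (4^5)^2 = 1024^2 = 1048576
4^20 = (4^10)^2 = 1048576^2 = 1099511627776
4^21 = 4 * 4^20 = 4 * 1099511627776 = 4398046511104

Result: 4398046511104
Multiplications needed: 6 (6 lines after 4^1)

4^21 = 4398046511104. Using exponentiation by squaring, this requires 6 multiplications. The key idea: if the exponent is even, square the half-power; if odd, multiply by the base once.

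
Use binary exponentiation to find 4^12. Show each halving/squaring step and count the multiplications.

Computing 4^12 by squaring (build up from 4^1; each line after the first costs one multiplication):

4^1 = 4
4^2 = (4^1)^2 = 4^2 = 16
4^3 = 4 * 4^2 = 4 * 16 = 64
4^6 = (4^3)^2 = 64^2 = 4096
4^12 = (4^6)^2 = 4096^2 = 16777216

Result: 16777216
Multiplications needed: 4 (4 lines after 4^1)

4^12 = 16777216. Using exponentiation by squaring, this requires 4 multiplications. The key idea: if the exponent is even, square the half-power; if odd, multiply by the base once.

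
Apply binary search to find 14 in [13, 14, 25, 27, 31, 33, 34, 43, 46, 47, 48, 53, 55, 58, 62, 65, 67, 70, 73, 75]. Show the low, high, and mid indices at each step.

Binary search for 14 in [13, 14, 25, 27, 31, 33, 34, 43, 46, 47, 48, 53, 55, 58, 62, 65, 67, 70, 73, 75]:

lo=0, hi=19, mid=9, arr[mid]=47 -> 47 > 14, search left half
lo=0, hi=8, mid=4, arr[mid]=31 -> 31 > 14, search left half
lo=0, hi=3, mid=1, arr[mid]=14 -> Found target at index 1!

Binary search finds 14 at index 1 after 3 comparisons. The search repeatedly halves the search space by comparing with the middle element.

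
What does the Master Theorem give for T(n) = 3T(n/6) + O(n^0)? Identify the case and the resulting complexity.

Master Theorem for T(n) = 3T(n/6) + O(n^0):

a = 3, b = 6, c = 0
log_b(a) = log_6(3) = 0.6131

Case 1: c = 0 < log_6(3) = 0.6131
T(n) = O(n^(log_6 3))

For T(n) = 3T(n/6) + O(n^0): log_6(3) = 0.6131. This is Case 1 of the Master Theorem (c < log_b(a), work dominated by leaves), giving O(n^(log_6 3)).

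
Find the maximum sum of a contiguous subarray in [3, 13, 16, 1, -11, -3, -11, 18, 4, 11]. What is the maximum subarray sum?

Using Kadane's algorithm on [3, 13, 16, 1, -11, -3, -11, 18, 4, 11]:

Scanning through the array:
Position 1 (value 13): max_ending_here = 16, max_so_far = 16
Position 2 (value 16): max_ending_here = 32, max_so_far = 32
Position 3 (value 1): max_ending_here = 33, max_so_far = 33
Position 4 (value -11): max_ending_here = 22, max_so_far = 33
Position 5 (value -3): max_ending_here = 19, max_so_far = 33
Position 6 (value -11): max_ending_here = 8, max_so_far = 33
Position 7 (value 18): max_ending_here = 26, max_so_far = 33
Position 8 (value 4): max_ending_here = 30, max_so_far = 33
Position 9 (value 11): max_ending_here = 41, max_so_far = 41

Maximum subarray: [3, 13, 16, 1, -11, -3, -11, 18, 4, 11]
Maximum sum: 41

The maximum subarray is [3, 13, 16, 1, -11, -3, -11, 18, 4, 11] with sum 41. This subarray runs from index 0 to index 9.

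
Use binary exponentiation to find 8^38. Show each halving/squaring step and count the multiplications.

Computing 8^38 by squaring (build up from 8^1; each line after the first costs one multiplication):

8^1 = 8
8^2 = (8^1)^2 = 8^2 = 64
8^4 = (8^2)^2 = 64^2 = 4096
8^8 = (8^4)^2 = 4096^2 = 16777216
8^9 = 8 * 8^8 = 8 * 16777216 = 134217728
8^18 = (8^9)^2 = 134217728^2 = 18014398509481984
8^19 = 8 * 8^18 = 8 * 18014398509481984 = 144115188075855872
8^38 = (8^19)^2 = 144115188075855872^2 = 20769187434139310514121985316880384

Result: 20769187434139310514121985316880384
Multiplications needed: 7 (7 lines after 8^1)

8^38 = 20769187434139310514121985316880384. Using exponentiation by squaring, this requires 7 multiplications. The key idea: if the exponent is even, square the half-power; if odd, multiply by the base once.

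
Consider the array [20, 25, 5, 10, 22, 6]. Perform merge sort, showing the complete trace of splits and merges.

Merge sort trace:

Split: [20, 25, 5, 10, 22, 6] -> [20, 25, 5] and [10, 22, 6]
  Split: [20, 25, 5] -> [20] and [25, 5]
    Split: [25, 5] -> [25] and [5]
    Merge: [25] + [5] -> [5, 25]
  Merge: [20] + [5, 25] -> [5, 20, 25]
  Split: [10, 22, 6] -> [10] and [22, 6]
    Split: [22, 6] -> [22] and [6]
    Merge: [22] + [6] -> [6, 22]
  Merge: [10] + [6, 22] -> [6, 10, 22]
Merge: [5, 20, 25] + [6, 10, 22] -> [5, 6, 10, 20, 22, 25]

Final sorted array: [5, 6, 10, 20, 22, 25]

The merge sort proceeds by recursively splitting the array and merging sorted halves.
After all merges, the sorted array is [5, 6, 10, 20, 22, 25].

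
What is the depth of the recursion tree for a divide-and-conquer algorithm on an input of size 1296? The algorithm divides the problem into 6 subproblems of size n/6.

For divide and conquer with division factor 6:

Problem sizes at each level:
Level 0: 1296
Level 1: 216
Level 2: 36
Level 3: 6
Level 4: 1

The root is level 0 and the size-1 base case is level 4 (the tree spans levels 0 through 4, i.e. 5 levels counting the root), so the depth is the number of divisions: log_6(1296) = 4

The recursion tree depth is log_6(1296) = 4. At each level, the problem size is divided by 6, so it takes 4 divisions to reduce to a base case of size 1. The algorithm makes 6 recursive calls at each level.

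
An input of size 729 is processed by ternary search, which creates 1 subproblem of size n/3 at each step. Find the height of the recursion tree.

For divide and conquer with division factor 3:

Problem sizes at each level:
Level 0: 729
Level 1: 243
Level 2: 81
Level 3: 27
Level 4: 9
Level 5: 3
Level 6: 1

The root is level 0 and the size-1 base case is level 6 (the tree spans levels 0 through 6, i.e. 7 levels counting the root), so the depth is the number of divisions: log_3(729) = 6

The recursion tree depth is log_3(729) = 6. At each level, the problem size is divided by 3, so it takes 6 divisions to reduce to a base case of size 1. The algorithm makes 1 recursive call at each level.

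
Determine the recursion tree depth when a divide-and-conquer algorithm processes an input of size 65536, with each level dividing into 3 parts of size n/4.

For divide and conquer with division factor 4:

Problem sizes at each level:
Level 0: 65536
Level 1: 16384
Level 2: 4096
Level 3: 1024
Level 4: 256
Level 5: 64
Level 6: 16
Level 7: 4
Level 8: 1

The root is level 0 and the size-1 base case is level 8 (the tree spans levels 0 through 8, i.e. 9 levels counting the root), so the depth is the number of divisions: log_4(65536) = 8

The recursion tree depth is log_4(65536) = 8. At each level, the problem size is divided by 4, so it takes 8 divisions to reduce to a base case of size 1. The algorithm makes 3 recursive calls at each level.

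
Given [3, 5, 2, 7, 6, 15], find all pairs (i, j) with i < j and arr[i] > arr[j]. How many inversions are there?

Finding inversions in [3, 5, 2, 7, 6, 15]:

(0, 2): arr[0]=3 > arr[2]=2
(1, 2): arr[1]=5 > arr[2]=2
(3, 4): arr[3]=7 > arr[4]=6

Total inversions: 3

The array has 3 inversion(s): (0,2), (1,2), (3,4). Each pair (i,j) satisfies i < j and arr[i] > arr[j].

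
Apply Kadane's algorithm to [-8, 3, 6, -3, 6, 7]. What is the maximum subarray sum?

Using Kadane's algorithm on [-8, 3, 6, -3, 6, 7]:

Scanning through the array:
Position 1 (value 3): max_ending_here = 3, max_so_far = 3
Position 2 (value 6): max_ending_here = 9, max_so_far = 9
Position 3 (value -3): max_ending_here = 6, max_so_far = 9
Position 4 (value 6): max_ending_here = 12, max_so_far = 12
Position 5 (value 7): max_ending_here = 19, max_so_far = 19

Maximum subarray: [3, 6, -3, 6, 7]
Maximum sum: 19

The maximum subarray is [3, 6, -3, 6, 7] with sum 19. This subarray runs from index 1 to index 5.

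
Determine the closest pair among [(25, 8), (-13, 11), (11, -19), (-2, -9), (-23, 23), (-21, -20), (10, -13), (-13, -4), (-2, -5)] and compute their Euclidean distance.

Computing all pairwise distances among 9 points:

d((25, 8), (-13, 11)) = 38.1182
d((25, 8), (11, -19)) = 30.4138
d((25, 8), (-2, -9)) = 31.9061
d((25, 8), (-23, 23)) = 50.2892
d((25, 8), (-21, -20)) = 53.8516
d((25, 8), (10, -13)) = 25.807
d((25, 8), (-13, -4)) = 39.8497
d((25, 8), (-2, -5)) = 29.9666
d((-13, 11), (11, -19)) = 38.4187
d((-13, 11), (-2, -9)) = 22.8254
d((-13, 11), (-23, 23)) = 15.6205
d((-13, 11), (-21, -20)) = 32.0156
d((-13, 11), (10, -13)) = 33.2415
d((-13, 11), (-13, -4)) = 15.0
d((-13, 11), (-2, -5)) = 19.4165
d((11, -19), (-2, -9)) = 16.4012
d((11, -19), (-23, 23)) = 54.037
d((11, -19), (-21, -20)) = 32.0156
d((11, -19), (10, -13)) = 6.0828
d((11, -19), (-13, -4)) = 28.3019
d((11, -19), (-2, -5)) = 19.105
d((-2, -9), (-23, 23)) = 38.2753
d((-2, -9), (-21, -20)) = 21.9545
d((-2, -9), (10, -13)) = 12.6491
d((-2, -9), (-13, -4)) = 12.083
d((-2, -9), (-2, -5)) = 4.0 <-- minimum
d((-23, 23), (-21, -20)) = 43.0465
d((-23, 23), (10, -13)) = 48.8365
d((-23, 23), (-13, -4)) = 28.7924
d((-23, 23), (-2, -5)) = 35.0
d((-21, -20), (10, -13)) = 31.7805
d((-21, -20), (-13, -4)) = 17.8885
d((-21, -20), (-2, -5)) = 24.2074
d((10, -13), (-13, -4)) = 24.6982
d((10, -13), (-2, -5)) = 14.4222
d((-13, -4), (-2, -5)) = 11.0454

Closest pair: (-2, -9) and (-2, -5) with distance 4.0

The closest pair is (-2, -9) and (-2, -5) with Euclidean distance 4.0. For 9 points, brute-force pairwise comparison is shown above. For large n, the divide-and-conquer algorithm (sort by x, recurse on halves, check the dividing strip) achieves O(n log n).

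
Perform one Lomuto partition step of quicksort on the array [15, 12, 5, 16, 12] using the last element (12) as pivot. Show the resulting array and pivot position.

Lomuto partition with pivot = 12:

Initial array: [15, 12, 5, 16, 12]

arr[0]=15 > 12: no swap
arr[1]=12 <= 12: swap with position 0, array becomes [12, 15, 5, 16, 12]
arr[2]=5 <= 12: swap with position 1, array becomes [12, 5, 15, 16, 12]
arr[3]=16 > 12: no swap

Place pivot at position 2: [12, 5, 12, 16, 15]
Pivot position: 2

After partitioning with pivot 12, the array becomes [12, 5, 12, 16, 15]. The pivot is placed at index 2. All elements to the left of the pivot are <= 12, and all elements to the right are > 12.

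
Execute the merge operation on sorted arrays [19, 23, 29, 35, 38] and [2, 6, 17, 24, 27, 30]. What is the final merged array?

Merging process:

Compare 19 vs 2: take 2 from right. Merged: [2]
Compare 19 vs 6: take 6 from right. Merged: [2, 6]
Compare 19 vs 17: take 17 from right. Merged: [2, 6, 17]
Compare 19 vs 24: take 19 from left. Merged: [2, 6, 17, 19]
Compare 23 vs 24: take 23 from left. Merged: [2, 6, 17, 19, 23]
Compare 29 vs 24: take 24 from right. Merged: [2, 6, 17, 19, 23, 24]
Compare 29 vs 27: take 27 from right. Merged: [2, 6, 17, 19, 23, 24, 27]
Compare 29 vs 30: take 29 from left. Merged: [2, 6, 17, 19, 23, 24, 27, 29]
Compare 35 vs 30: take 30 from right. Merged: [2, 6, 17, 19, 23, 24, 27, 29, 30]
Append remaining from left: [35, 38]. Merged: [2, 6, 17, 19, 23, 24, 27, 29, 30, 35, 38]

Final merged array: [2, 6, 17, 19, 23, 24, 27, 29, 30, 35, 38]
Total comparisons: 9

The merged array is [2, 6, 17, 19, 23, 24, 27, 29, 30, 35, 38], requiring 9 comparisons. The merge step runs in O(n) time where n is the total number of elements.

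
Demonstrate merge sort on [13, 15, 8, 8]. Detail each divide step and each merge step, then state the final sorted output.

Merge sort trace:

Split: [13, 15, 8, 8] -> [13, 15] and [8, 8]
  Split: [13, 15] -> [13] and [15]
  Merge: [13] + [15] -> [13, 15]
  Split: [8, 8] -> [8] and [8]
  Merge: [8] + [8] -> [8, 8]
Merge: [13, 15] + [8, 8] -> [8, 8, 13, 15]

Final sorted array: [8, 8, 13, 15]

The merge sort proceeds by recursively splitting the array and merging sorted halves.
After all merges, the sorted array is [8, 8, 13, 15].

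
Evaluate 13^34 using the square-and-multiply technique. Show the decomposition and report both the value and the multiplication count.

Computing 13^34 by squaring (build up from 13^1; each line after the first costs one multiplication):

13^1 = 13
13^2 = (13^1)^2 = 13^2 = 169
13^4 = (13^2)^2 = 169^2 = 28561
13^8 = (13^4)^2 = 28561^2 = 815730721
13^16 = (13^8)^2 = 815730721^2 = 665416609183179841
13^17 = 13 * 13^16 = 13 * 665416609183179841 = 8650415919381337933
13^34 = (13^17)^2 = 8650415919381337933^2 = 74829695578286078013428929473144712489

Result: 74829695578286078013428929473144712489
Multiplications needed: 6 (6 lines after 13^1)

13^34 = 74829695578286078013428929473144712489. Using exponentiation by squaring, this requires 6 multiplications. The key idea: if the exponent is even, square the half-power; if odd, multiply by the base once.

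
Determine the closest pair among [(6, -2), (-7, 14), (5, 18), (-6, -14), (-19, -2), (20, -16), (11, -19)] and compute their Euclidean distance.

Computing all pairwise distances among 7 points:

d((6, -2), (-7, 14)) = 20.6155
d((6, -2), (5, 18)) = 20.025
d((6, -2), (-6, -14)) = 16.9706
d((6, -2), (-19, -2)) = 25.0
d((6, -2), (20, -16)) = 19.799
d((6, -2), (11, -19)) = 17.72
d((-7, 14), (5, 18)) = 12.6491
d((-7, 14), (-6, -14)) = 28.0179
d((-7, 14), (-19, -2)) = 20.0
d((-7, 14), (20, -16)) = 40.3609
d((-7, 14), (11, -19)) = 37.5899
d((5, 18), (-6, -14)) = 33.8378
d((5, 18), (-19, -2)) = 31.241
d((5, 18), (20, -16)) = 37.1618
d((5, 18), (11, -19)) = 37.4833
d((-6, -14), (-19, -2)) = 17.6918
d((-6, -14), (20, -16)) = 26.0768
d((-6, -14), (11, -19)) = 17.72
d((-19, -2), (20, -16)) = 41.4367
d((-19, -2), (11, -19)) = 34.4819
d((20, -16), (11, -19)) = 9.4868 <-- minimum

Closest pair: (20, -16) and (11, -19) with distance 9.4868

The closest pair is (20, -16) and (11, -19) with Euclidean distance 9.4868. For 7 points, brute-force pairwise comparison is shown above. For large n, the divide-and-conquer algorithm (sort by x, recurse on halves, check the dividing strip) achieves O(n log n).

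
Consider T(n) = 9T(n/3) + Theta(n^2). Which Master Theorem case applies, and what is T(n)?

Master Theorem for T(n) = 9T(n/3) + O(n^2):

a = 9, b = 3, c = 2
log_b(a) = log_3(9) = 2.0000

Case 2: c = 2 = log_3(9) = 2.0000
T(n) = O(n^2 log n) = O(n^2 log n)

For T(n) = 9T(n/3) + O(n^2): log_3(9) = 2.0000. This is Case 2 of the Master Theorem (c = log_b(a), equal work at all levels), giving O(n^2 log n).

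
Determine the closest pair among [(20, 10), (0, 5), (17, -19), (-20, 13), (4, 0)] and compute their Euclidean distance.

Computing all pairwise distances among 5 points:

d((20, 10), (0, 5)) = 20.6155
d((20, 10), (17, -19)) = 29.1548
d((20, 10), (-20, 13)) = 40.1123
d((20, 10), (4, 0)) = 18.868
d((0, 5), (17, -19)) = 29.4109
d((0, 5), (-20, 13)) = 21.5407
d((0, 5), (4, 0)) = 6.4031 <-- minimum
d((17, -19), (-20, 13)) = 48.9183
d((17, -19), (4, 0)) = 23.0217
d((-20, 13), (4, 0)) = 27.2947

Closest pair: (0, 5) and (4, 0) with distance 6.4031

The closest pair is (0, 5) and (4, 0) with Euclidean distance 6.4031. For 5 points, brute-force pairwise comparison is shown above. For large n, the divide-and-conquer algorithm (sort by x, recurse on halves, check the dividing strip) achieves O(n log n).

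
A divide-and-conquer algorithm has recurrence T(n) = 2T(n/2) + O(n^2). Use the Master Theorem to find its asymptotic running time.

Master Theorem for T(n) = 2T(n/2) + O(n^2):

a = 2, b = 2, c = 2
log_b(a) = log_2(2) = 1.0000

Case 3: c = 2 > log_2(2) = 1.0000
T(n) = O(n^2) = O(n^2)

For T(n) = 2T(n/2) + O(n^2): log_2(2) = 1.0000. This is Case 3 of the Master Theorem (c > log_b(a), work dominated by root), giving O(n^2).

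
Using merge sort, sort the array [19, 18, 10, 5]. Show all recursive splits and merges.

Merge sort trace:

Split: [19, 18, 10, 5] -> [19, 18] and [10, 5]
  Split: [19, 18] -> [19] and [18]
  Merge: [19] + [18] -> [18, 19]
  Split: [10, 5] -> [10] and [5]
  Merge: [10] + [5] -> [5, 10]
Merge: [18, 19] + [5, 10] -> [5, 10, 18, 19]

Final sorted array: [5, 10, 18, 19]

The merge sort proceeds by recursively splitting the array and merging sorted halves.
After all merges, the sorted array is [5, 10, 18, 19].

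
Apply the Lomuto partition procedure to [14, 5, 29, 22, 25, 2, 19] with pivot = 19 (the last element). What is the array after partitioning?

Lomuto partition with pivot = 19:

Initial array: [14, 5, 29, 22, 25, 2, 19]

arr[0]=14 <= 19: swap with position 0, array becomes [14, 5, 29, 22, 25, 2, 19]
arr[1]=5 <= 19: swap with position 1, array becomes [14, 5, 29, 22, 25, 2, 19]
arr[2]=29 > 19: no swap
arr[3]=22 > 19: no swap
arr[4]=25 > 19: no swap
arr[5]=2 <= 19: swap with position 2, array becomes [14, 5, 2, 22, 25, 29, 19]

Place pivot at position 3: [14, 5, 2, 19, 25, 29, 22]
Pivot position: 3

After partitioning with pivot 19, the array becomes [14, 5, 2, 19, 25, 29, 22]. The pivot is placed at index 3. All elements to the left of the pivot are <= 19, and all elements to the right are > 19.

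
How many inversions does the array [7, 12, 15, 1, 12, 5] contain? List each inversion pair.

Finding inversions in [7, 12, 15, 1, 12, 5]:

(0, 3): arr[0]=7 > arr[3]=1
(0, 5): arr[0]=7 > arr[5]=5
(1, 3): arr[1]=12 > arr[3]=1
(1, 5): arr[1]=12 > arr[5]=5
(2, 3): arr[2]=15 > arr[3]=1
(2, 4): arr[2]=15 > arr[4]=12
(2, 5): arr[2]=15 > arr[5]=5
(4, 5): arr[4]=12 > arr[5]=5

Total inversions: 8

The array has 8 inversion(s): (0,3), (0,5), (1,3), (1,5), (2,3), (2,4), (2,5), (4,5). Each pair (i,j) satisfies i < j and arr[i] > arr[j].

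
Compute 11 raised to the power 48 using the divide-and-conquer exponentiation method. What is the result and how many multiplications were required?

Computing 11^48 by squaring (build up from 11^1; each line after the first costs one multiplication):

11^1 = 11
11^2 = (11^1)^2 = 11^2 = 121
11^3 = 11 * 11^2 = 11 * 121 = 1331
11^6 = (11^3)^2 = 1331^2 = 1771561
11^12 = (11^6)^2 = 1771561^2 = 3138428376721
11^24 = (11^12)^2 = 3138428376721^2 = 9849732675807611094711841
11^48 = (11^24)^2 = 9849732675807611094711841^2 = 97017233784872162402203715694511008214034825609281

Result: 97017233784872162402203715694511008214034825609281
Multiplications needed: 6 (6 lines after 11^1)

11^48 = 97017233784872162402203715694511008214034825609281. Using exponentiation by squaring, this requires 6 multiplications. The key idea: if the exponent is even, square the half-power; if odd, multiply by the base once.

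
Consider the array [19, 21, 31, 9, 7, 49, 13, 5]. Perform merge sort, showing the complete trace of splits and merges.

Merge sort trace:

Split: [19, 21, 31, 9, 7, 49, 13, 5] -> [19, 21, 31, 9] and [7, 49, 13, 5]
  Split: [19, 21, 31, 9] -> [19, 21] and [31, 9]
    Split: [19, 21] -> [19] and [21]
    Merge: [19] + [21] -> [19, 21]
    Split: [31, 9] -> [31] and [9]
    Merge: [31] + [9] -> [9, 31]
  Merge: [19, 21] + [9, 31] -> [9, 19, 21, 31]
  Split: [7, 49, 13, 5] -> [7, 49] and [13, 5]
    Split: [7, 49] -> [7] and [49]
    Merge: [7] + [49] -> [7, 49]
    Split: [13, 5] -> [13] and [5]
    Merge: [13] + [5] -> [5, 13]
  Merge: [7, 49] + [5, 13] -> [5, 7, 13, 49]
Merge: [9, 19, 21, 31] + [5, 7, 13, 49] -> [5, 7, 9, 13, 19, 21, 31, 49]

Final sorted array: [5, 7, 9, 13, 19, 21, 31, 49]

The merge sort proceeds by recursively splitting the array and merging sorted halves.
After all merges, the sorted array is [5, 7, 9, 13, 19, 21, 31, 49].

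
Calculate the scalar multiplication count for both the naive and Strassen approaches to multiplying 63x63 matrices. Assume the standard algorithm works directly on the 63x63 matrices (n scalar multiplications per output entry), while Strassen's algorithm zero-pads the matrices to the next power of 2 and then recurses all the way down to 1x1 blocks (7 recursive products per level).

Matrix multiplication for 63x63 matrices:

Strassen's algorithm requires power-of-2 dimensions. Pad 63x63 to 64x64 (next power of 2).

Standard algorithm: 63^3 = 250047 multiplications
Strassen's algorithm: 7^(log2(64)) = 7^6 = 117649 multiplications
Savings: 250047 - 117649 = 132398 multiplications

Standard: 250047 multiplications (63^3). Strassen: 117649 multiplications (7^6, after padding to 64x64). Strassen reduces 8 recursive multiplications to 7 at each level.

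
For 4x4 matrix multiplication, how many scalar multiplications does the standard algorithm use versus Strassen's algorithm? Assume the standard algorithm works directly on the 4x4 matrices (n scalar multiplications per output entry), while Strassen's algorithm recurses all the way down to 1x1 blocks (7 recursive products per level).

Matrix multiplication for 4x4 matrices:

Standard algorithm: 4^3 = 64 multiplications
Strassen's algorithm: 7^(log2(4)) = 7^2 = 49 multiplications
Savings: 64 - 49 = 15 multiplications

Standard: 64 multiplications (4^3). Strassen: 49 multiplications (7^2). Strassen reduces 8 recursive multiplications to 7 at each level.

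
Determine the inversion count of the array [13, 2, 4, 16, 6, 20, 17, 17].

Finding inversions in [13, 2, 4, 16, 6, 20, 17, 17]:

(0, 1): arr[0]=13 > arr[1]=2
(0, 2): arr[0]=13 > arr[2]=4
(0, 4): arr[0]=13 > arr[4]=6
(3, 4): arr[3]=16 > arr[4]=6
(5, 6): arr[5]=20 > arr[6]=17
(5, 7): arr[5]=20 > arr[7]=17

Total inversions: 6

The array has 6 inversion(s): (0,1), (0,2), (0,4), (3,4), (5,6), (5,7). Each pair (i,j) satisfies i < j and arr[i] > arr[j].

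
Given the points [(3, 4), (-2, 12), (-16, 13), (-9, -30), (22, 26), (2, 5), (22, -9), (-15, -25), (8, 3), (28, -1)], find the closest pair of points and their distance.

Computing all pairwise distances among 10 points:

d((3, 4), (-2, 12)) = 9.434
d((3, 4), (-16, 13)) = 21.0238
d((3, 4), (-9, -30)) = 36.0555
d((3, 4), (22, 26)) = 29.0689
d((3, 4), (2, 5)) = 1.4142 <-- minimum
d((3, 4), (22, -9)) = 23.0217
d((3, 4), (-15, -25)) = 34.1321
d((3, 4), (8, 3)) = 5.099
d((3, 4), (28, -1)) = 25.4951
d((-2, 12), (-16, 13)) = 14.0357
d((-2, 12), (-9, -30)) = 42.5793
d((-2, 12), (22, 26)) = 27.7849
d((-2, 12), (2, 5)) = 8.0623
d((-2, 12), (22, -9)) = 31.8904
d((-2, 12), (-15, -25)) = 39.2173
d((-2, 12), (8, 3)) = 13.4536
d((-2, 12), (28, -1)) = 32.6956
d((-16, 13), (-9, -30)) = 43.566
d((-16, 13), (22, 26)) = 40.1622
d((-16, 13), (2, 5)) = 19.6977
d((-16, 13), (22, -9)) = 43.909
d((-16, 13), (-15, -25)) = 38.0132
d((-16, 13), (8, 3)) = 26.0
d((-16, 13), (28, -1)) = 46.1736
d((-9, -30), (22, 26)) = 64.0078
d((-9, -30), (2, 5)) = 36.6879
d((-9, -30), (22, -9)) = 37.4433
d((-9, -30), (-15, -25)) = 7.8102
d((-9, -30), (8, 3)) = 37.1214
d((-9, -30), (28, -1)) = 47.0106
d((22, 26), (2, 5)) = 29.0
d((22, 26), (22, -9)) = 35.0
d((22, 26), (-15, -25)) = 63.0079
d((22, 26), (8, 3)) = 26.9258
d((22, 26), (28, -1)) = 27.6586
d((2, 5), (22, -9)) = 24.4131
d((2, 5), (-15, -25)) = 34.4819
d((2, 5), (8, 3)) = 6.3246
d((2, 5), (28, -1)) = 26.6833
d((22, -9), (-15, -25)) = 40.3113
d((22, -9), (8, 3)) = 18.4391
d((22, -9), (28, -1)) = 10.0
d((-15, -25), (8, 3)) = 36.2353
d((-15, -25), (28, -1)) = 49.2443
d((8, 3), (28, -1)) = 20.3961

Closest pair: (3, 4) and (2, 5) with distance 1.4142

The closest pair is (3, 4) and (2, 5) with Euclidean distance 1.4142. For 10 points, brute-force pairwise comparison is shown above. For large n, the divide-and-conquer algorithm (sort by x, recurse on halves, check the dividing strip) achieves O(n log n).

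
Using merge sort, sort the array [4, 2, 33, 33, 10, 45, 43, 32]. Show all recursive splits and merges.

Merge sort trace:

Split: [4, 2, 33, 33, 10, 45, 43, 32] -> [4, 2, 33, 33] and [10, 45, 43, 32]
  Split: [4, 2, 33, 33] -> [4, 2] and [33, 33]
    Split: [4, 2] -> [4] and [2]
    Merge: [4] + [2] -> [2, 4]
    Split: [33, 33] -> [33] and [33]
    Merge: [33] + [33] -> [33, 33]
  Merge: [2, 4] + [33, 33] -> [2, 4, 33, 33]
  Split: [10, 45, 43, 32] -> [10, 45] and [43, 32]
    Split: [10, 45] -> [10] and [45]
    Merge: [10] + [45] -> [10, 45]
    Split: [43, 32] -> [43] and [32]
    Merge: [43] + [32] -> [32, 43]
  Merge: [10, 45] + [32, 43] -> [10, 32, 43, 45]
Merge: [2, 4, 33, 33] + [10, 32, 43, 45] -> [2, 4, 10, 32, 33, 33, 43, 45]

Final sorted array: [2, 4, 10, 32, 33, 33, 43, 45]

The merge sort proceeds by recursively splitting the array and merging sorted halves.
After all merges, the sorted array is [2, 4, 10, 32, 33, 33, 43, 45].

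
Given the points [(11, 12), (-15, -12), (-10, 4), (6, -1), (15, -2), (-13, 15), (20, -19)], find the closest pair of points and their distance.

Computing all pairwise distances among 7 points:

d((11, 12), (-15, -12)) = 35.3836
d((11, 12), (-10, 4)) = 22.4722
d((11, 12), (6, -1)) = 13.9284
d((11, 12), (15, -2)) = 14.5602
d((11, 12), (-13, 15)) = 24.1868
d((11, 12), (20, -19)) = 32.28
d((-15, -12), (-10, 4)) = 16.7631
d((-15, -12), (6, -1)) = 23.7065
d((-15, -12), (15, -2)) = 31.6228
d((-15, -12), (-13, 15)) = 27.074
d((-15, -12), (20, -19)) = 35.6931
d((-10, 4), (6, -1)) = 16.7631
d((-10, 4), (15, -2)) = 25.7099
d((-10, 4), (-13, 15)) = 11.4018
d((-10, 4), (20, -19)) = 37.8021
d((6, -1), (15, -2)) = 9.0554 <-- minimum
d((6, -1), (-13, 15)) = 24.8395
d((6, -1), (20, -19)) = 22.8035
d((15, -2), (-13, 15)) = 32.7567
d((15, -2), (20, -19)) = 17.72
d((-13, 15), (20, -19)) = 47.3814

Closest pair: (6, -1) and (15, -2) with distance 9.0554

The closest pair is (6, -1) and (15, -2) with Euclidean distance 9.0554. For 7 points, brute-force pairwise comparison is shown above. For large n, the divide-and-conquer algorithm (sort by x, recurse on halves, check the dividing strip) achieves O(n log n).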